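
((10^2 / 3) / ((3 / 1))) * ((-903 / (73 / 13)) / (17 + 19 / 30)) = -3913000 / 38617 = -101.33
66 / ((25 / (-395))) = -5214 / 5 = -1042.80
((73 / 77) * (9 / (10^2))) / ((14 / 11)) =657 / 9800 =0.07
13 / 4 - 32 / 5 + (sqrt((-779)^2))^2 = 606837.85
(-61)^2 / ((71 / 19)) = 70699 / 71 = 995.76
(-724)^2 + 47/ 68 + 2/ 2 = 35644083/ 68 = 524177.69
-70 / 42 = -5 / 3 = -1.67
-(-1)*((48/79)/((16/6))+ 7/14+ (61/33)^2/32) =2297719/2752992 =0.83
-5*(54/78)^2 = -2.40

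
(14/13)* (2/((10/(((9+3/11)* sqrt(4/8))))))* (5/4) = 357* sqrt(2)/286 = 1.77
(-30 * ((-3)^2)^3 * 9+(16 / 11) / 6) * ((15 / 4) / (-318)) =16238455 / 6996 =2321.11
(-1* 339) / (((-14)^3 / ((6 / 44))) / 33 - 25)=3051 / 5713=0.53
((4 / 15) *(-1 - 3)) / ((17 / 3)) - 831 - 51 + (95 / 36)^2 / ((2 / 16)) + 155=-9246257 / 13770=-671.48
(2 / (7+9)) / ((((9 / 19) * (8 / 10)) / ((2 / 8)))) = 95 / 1152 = 0.08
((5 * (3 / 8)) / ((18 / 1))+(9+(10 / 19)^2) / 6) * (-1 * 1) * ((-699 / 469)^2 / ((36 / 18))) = -4657507599 / 2540989472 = -1.83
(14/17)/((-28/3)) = -3/34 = -0.09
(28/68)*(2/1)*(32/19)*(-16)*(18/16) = -8064/323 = -24.97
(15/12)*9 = 45/4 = 11.25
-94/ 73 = -1.29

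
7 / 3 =2.33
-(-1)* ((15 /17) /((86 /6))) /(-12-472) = -45 /353804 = -0.00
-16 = -16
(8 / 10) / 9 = 4 / 45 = 0.09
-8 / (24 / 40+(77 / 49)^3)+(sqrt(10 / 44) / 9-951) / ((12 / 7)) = -4276419 / 7684+7 * sqrt(110) / 2376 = -556.50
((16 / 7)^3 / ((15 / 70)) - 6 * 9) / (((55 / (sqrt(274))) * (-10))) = -127 * sqrt(274) / 40425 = -0.05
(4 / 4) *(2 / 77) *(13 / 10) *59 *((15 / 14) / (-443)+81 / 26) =7404087 / 1193885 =6.20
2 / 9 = 0.22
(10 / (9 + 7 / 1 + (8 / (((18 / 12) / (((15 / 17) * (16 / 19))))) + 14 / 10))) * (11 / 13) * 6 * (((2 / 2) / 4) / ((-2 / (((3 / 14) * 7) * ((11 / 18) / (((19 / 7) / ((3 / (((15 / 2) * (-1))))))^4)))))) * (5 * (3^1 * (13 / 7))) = -4233306 / 1183211795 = -0.00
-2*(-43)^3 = 159014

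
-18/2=-9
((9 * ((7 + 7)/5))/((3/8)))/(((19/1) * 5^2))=336/2375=0.14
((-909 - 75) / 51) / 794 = -164 / 6749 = -0.02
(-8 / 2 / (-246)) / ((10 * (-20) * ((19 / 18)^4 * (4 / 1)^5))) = -2187 / 34196230400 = -0.00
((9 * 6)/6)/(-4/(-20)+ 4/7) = 35/3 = 11.67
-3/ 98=-0.03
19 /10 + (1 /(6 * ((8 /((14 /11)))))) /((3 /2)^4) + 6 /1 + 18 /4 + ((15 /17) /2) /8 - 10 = 8944187 /3635280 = 2.46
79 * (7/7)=79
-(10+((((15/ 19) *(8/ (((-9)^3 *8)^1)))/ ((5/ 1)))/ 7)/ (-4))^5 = -3610698363947396832965742799801/ 36106843989036728747621376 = -100000.39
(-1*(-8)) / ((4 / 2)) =4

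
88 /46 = 1.91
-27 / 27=-1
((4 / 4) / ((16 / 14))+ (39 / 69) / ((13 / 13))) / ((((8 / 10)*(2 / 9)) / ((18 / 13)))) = 11.22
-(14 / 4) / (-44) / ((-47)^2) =7 / 194392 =0.00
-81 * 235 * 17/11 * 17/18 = -611235/22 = -27783.41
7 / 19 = 0.37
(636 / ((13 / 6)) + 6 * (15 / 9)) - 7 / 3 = 11747 / 39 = 301.21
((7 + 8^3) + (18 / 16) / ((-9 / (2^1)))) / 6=2075 / 24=86.46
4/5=0.80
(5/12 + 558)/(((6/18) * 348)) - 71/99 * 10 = -108307/45936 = -2.36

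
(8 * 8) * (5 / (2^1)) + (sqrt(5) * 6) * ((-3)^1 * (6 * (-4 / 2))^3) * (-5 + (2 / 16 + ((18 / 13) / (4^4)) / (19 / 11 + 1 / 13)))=160 - 13032333 * sqrt(5) / 86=-338690.96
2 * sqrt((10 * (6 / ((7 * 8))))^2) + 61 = 442 / 7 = 63.14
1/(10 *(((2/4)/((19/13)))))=19/65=0.29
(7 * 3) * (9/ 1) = 189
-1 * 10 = -10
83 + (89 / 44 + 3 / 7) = 26319 / 308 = 85.45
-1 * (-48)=48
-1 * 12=-12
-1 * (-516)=516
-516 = -516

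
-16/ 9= -1.78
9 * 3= 27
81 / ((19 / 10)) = 810 / 19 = 42.63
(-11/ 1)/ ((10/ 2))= -11/ 5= -2.20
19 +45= 64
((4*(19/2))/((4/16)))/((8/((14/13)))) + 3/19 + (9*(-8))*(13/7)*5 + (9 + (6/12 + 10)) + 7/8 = -8680645/13832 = -627.58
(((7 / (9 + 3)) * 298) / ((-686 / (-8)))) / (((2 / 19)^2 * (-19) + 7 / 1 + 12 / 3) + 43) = 2831 / 75117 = 0.04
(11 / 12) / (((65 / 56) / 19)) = 2926 / 195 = 15.01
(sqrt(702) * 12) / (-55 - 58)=-36 * sqrt(78) / 113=-2.81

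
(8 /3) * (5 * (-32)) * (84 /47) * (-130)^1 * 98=456601600 /47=9714927.66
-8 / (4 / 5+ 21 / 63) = -120 / 17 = -7.06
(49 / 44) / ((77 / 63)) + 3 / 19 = 9831 / 9196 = 1.07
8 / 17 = 0.47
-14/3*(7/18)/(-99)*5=245/2673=0.09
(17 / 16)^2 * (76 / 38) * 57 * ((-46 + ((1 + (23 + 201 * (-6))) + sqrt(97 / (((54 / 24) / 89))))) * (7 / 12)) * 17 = -200602703 / 128 + 653429 * sqrt(8633) / 768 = -1488155.67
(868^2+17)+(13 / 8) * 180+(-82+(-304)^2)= 846067.50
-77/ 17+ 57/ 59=-3574/ 1003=-3.56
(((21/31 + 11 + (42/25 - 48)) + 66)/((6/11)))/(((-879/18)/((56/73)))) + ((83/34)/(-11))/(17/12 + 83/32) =-228761626048/238684663525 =-0.96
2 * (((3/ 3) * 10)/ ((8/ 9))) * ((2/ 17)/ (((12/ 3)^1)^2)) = 45/ 272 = 0.17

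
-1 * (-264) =264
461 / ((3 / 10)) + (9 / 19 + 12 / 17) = 1490173 / 969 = 1537.85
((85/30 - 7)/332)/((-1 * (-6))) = -0.00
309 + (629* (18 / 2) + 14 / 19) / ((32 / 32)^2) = 113444 / 19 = 5970.74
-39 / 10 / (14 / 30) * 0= 0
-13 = -13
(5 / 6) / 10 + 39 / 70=269 / 420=0.64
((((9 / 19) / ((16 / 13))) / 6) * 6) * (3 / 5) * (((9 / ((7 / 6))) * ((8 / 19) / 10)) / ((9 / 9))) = 9477 / 126350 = 0.08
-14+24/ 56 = -95/ 7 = -13.57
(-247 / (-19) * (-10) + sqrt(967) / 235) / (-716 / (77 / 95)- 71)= 10010 / 73487- 77 * sqrt(967) / 17269445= 0.14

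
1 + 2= 3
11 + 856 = 867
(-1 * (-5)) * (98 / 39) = 490 / 39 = 12.56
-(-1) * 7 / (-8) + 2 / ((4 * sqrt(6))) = -7 / 8 + sqrt(6) / 12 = -0.67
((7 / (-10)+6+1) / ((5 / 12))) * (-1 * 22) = -8316 / 25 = -332.64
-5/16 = -0.31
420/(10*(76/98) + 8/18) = 51.22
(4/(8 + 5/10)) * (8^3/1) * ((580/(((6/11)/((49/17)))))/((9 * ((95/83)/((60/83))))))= 2560983040/49419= 51821.83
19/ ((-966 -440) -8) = -19/ 1414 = -0.01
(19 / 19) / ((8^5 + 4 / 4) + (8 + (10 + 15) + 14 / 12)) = 6 / 196819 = 0.00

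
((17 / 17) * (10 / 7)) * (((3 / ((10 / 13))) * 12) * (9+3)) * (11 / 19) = 61776 / 133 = 464.48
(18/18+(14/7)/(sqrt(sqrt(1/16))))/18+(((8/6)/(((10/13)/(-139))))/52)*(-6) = 2527/90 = 28.08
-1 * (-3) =3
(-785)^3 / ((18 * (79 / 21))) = -7143789.82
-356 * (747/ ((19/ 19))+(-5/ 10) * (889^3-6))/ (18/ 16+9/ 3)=1000493669456/ 33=30317989983.52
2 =2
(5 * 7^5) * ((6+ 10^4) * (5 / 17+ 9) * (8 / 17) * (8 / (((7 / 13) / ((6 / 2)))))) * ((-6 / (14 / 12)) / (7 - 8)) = 243628892881920 / 289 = 843006549764.43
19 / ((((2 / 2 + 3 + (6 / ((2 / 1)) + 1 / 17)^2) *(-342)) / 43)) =-12427 / 69480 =-0.18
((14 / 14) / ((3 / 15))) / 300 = 1 / 60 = 0.02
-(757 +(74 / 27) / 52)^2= -282440165401 / 492804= -573128.80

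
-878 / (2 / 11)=-4829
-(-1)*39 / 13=3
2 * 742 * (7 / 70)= 742 / 5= 148.40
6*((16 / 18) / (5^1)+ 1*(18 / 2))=826 / 15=55.07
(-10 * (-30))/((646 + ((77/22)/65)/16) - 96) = 624000/1144007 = 0.55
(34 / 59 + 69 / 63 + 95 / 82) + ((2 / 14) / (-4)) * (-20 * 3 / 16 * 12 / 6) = 1258963 / 406392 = 3.10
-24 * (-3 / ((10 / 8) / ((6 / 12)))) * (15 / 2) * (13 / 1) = 2808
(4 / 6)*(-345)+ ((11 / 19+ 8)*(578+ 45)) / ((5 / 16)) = 1602934 / 95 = 16872.99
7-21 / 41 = 266 / 41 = 6.49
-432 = -432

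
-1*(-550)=550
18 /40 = 9 /20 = 0.45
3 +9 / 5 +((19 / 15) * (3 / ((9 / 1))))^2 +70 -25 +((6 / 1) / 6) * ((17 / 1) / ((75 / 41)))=59.27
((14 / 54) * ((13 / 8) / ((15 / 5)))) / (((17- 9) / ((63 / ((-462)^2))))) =13 / 2509056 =0.00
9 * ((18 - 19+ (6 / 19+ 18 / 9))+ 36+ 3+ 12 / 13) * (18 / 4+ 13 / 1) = 1604295 / 247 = 6495.12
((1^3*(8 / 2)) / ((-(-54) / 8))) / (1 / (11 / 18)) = 88 / 243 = 0.36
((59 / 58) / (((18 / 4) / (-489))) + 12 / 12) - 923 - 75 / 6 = -181837 / 174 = -1045.04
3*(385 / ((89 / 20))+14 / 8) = 94269 / 356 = 264.80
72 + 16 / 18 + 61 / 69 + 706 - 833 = -11018 / 207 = -53.23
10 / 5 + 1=3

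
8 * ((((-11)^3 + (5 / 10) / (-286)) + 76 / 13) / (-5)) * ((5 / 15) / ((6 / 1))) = 84221 / 715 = 117.79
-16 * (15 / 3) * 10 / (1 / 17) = -13600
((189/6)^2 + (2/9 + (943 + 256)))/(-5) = -78893/180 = -438.29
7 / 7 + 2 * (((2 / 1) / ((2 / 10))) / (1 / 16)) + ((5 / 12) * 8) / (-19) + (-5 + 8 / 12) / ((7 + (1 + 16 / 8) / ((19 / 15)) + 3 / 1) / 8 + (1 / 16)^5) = 558354091325 / 1755710523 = 318.02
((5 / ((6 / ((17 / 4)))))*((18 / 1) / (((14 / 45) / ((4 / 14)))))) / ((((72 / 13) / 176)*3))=60775 / 98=620.15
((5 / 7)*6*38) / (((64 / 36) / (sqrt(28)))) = 2565*sqrt(7) / 14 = 484.74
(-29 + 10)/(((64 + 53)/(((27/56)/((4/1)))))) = -57/2912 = -0.02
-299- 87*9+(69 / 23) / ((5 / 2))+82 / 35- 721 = -62981 / 35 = -1799.46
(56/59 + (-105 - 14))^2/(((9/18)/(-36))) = -3492808200/3481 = -1003392.19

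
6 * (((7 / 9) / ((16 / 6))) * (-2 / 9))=-0.39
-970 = -970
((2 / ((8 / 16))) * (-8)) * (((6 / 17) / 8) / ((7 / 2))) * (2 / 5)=-96 / 595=-0.16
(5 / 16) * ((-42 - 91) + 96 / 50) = -3277 / 80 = -40.96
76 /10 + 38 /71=2888 /355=8.14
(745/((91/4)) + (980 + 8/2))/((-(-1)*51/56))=740192/663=1116.43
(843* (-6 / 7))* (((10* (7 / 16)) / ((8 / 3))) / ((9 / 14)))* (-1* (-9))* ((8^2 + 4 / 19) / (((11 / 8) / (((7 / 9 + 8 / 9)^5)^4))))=-572142601013183593750 / 26990294067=-21198086971.30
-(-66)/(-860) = -33/430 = -0.08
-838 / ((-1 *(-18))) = -419 / 9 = -46.56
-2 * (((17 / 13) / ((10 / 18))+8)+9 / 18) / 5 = -1411 / 325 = -4.34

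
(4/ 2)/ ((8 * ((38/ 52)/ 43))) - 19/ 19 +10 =901/ 38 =23.71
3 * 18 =54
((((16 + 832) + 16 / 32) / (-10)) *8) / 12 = -1697 / 30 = -56.57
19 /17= 1.12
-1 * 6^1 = -6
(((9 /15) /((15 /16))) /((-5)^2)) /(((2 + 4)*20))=2 /9375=0.00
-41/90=-0.46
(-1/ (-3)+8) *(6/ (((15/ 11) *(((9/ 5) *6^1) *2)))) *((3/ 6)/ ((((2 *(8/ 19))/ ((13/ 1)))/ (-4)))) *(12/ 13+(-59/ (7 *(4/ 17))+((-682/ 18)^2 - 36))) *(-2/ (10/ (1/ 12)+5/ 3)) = 42046533265/ 35761824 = 1175.74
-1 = -1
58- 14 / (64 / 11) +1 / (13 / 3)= 23223 / 416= 55.82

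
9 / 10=0.90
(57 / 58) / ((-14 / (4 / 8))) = -57 / 1624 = -0.04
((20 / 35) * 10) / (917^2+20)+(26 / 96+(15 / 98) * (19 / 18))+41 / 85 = 51261352531 / 56038175760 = 0.91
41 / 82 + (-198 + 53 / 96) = -18907 / 96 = -196.95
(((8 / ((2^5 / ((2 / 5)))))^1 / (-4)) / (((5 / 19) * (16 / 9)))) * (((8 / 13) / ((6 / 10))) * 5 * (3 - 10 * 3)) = 1539 / 208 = 7.40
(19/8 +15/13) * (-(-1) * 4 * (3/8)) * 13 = 1101/16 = 68.81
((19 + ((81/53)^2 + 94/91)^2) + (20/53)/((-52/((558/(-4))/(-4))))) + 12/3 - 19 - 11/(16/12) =3578013524443/522728585288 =6.84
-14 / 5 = -2.80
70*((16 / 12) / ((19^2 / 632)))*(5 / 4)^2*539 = 149033500 / 1083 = 137611.73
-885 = -885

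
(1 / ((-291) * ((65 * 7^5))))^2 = 1 / 101063210718404025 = 0.00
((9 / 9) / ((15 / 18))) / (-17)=-6 / 85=-0.07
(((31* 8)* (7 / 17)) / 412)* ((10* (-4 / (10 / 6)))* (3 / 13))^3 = -161989632 / 3846947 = -42.11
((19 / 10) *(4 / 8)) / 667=19 / 13340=0.00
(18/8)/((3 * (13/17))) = 51/52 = 0.98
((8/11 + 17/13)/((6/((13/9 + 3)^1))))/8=0.19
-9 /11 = -0.82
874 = 874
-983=-983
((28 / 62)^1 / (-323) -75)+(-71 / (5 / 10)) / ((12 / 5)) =-8060549 / 60078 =-134.17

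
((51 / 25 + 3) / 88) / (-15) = -21 / 5500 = -0.00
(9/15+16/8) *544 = 7072/5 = 1414.40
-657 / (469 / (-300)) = 197100 / 469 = 420.26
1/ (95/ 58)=58/ 95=0.61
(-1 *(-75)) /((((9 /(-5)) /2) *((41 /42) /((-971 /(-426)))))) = -1699250 /8733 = -194.58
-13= -13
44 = 44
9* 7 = 63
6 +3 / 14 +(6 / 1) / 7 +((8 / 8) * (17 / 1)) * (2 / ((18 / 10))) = 3271 / 126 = 25.96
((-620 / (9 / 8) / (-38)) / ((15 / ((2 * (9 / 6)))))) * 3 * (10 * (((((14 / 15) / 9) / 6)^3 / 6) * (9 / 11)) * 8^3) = 87105536 / 2776779225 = 0.03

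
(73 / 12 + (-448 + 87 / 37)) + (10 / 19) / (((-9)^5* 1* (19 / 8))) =-1386771425861 / 3154869972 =-439.57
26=26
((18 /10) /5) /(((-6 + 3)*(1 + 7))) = -3 /200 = -0.02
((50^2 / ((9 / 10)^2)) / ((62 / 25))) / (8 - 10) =-1562500 / 2511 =-622.26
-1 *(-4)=4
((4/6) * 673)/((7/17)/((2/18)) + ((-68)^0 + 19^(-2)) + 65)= 4130201/641703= 6.44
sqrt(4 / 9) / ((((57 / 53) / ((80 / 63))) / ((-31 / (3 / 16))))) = -130.14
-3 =-3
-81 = -81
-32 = -32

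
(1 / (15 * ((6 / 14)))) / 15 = 7 / 675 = 0.01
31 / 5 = 6.20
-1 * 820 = -820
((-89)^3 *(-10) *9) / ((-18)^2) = 3524845 / 18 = 195824.72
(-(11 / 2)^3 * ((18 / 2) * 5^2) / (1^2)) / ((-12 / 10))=499125 / 16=31195.31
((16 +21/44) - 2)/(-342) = -637/15048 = -0.04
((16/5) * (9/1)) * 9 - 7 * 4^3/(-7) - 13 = 310.20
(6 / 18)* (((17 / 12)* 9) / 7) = 17 / 28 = 0.61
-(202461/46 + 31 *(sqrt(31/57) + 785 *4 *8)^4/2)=-461198395835465914827691/74727 - 56017722875032640 *sqrt(1767)/3249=-6172501973192739945.32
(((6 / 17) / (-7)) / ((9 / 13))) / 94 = -13 / 16779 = -0.00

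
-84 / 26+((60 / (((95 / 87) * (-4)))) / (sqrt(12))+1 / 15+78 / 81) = -87 * sqrt(3) / 38-3863 / 1755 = -6.17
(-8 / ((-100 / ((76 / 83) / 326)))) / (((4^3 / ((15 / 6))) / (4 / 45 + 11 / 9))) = 1121 / 97408800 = 0.00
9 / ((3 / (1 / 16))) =3 / 16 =0.19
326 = 326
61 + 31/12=763/12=63.58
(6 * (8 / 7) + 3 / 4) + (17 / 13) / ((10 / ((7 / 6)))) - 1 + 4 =14687 / 1365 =10.76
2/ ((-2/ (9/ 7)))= -9/ 7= -1.29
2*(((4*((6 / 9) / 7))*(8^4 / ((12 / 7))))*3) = 16384 / 3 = 5461.33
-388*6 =-2328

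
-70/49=-10/7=-1.43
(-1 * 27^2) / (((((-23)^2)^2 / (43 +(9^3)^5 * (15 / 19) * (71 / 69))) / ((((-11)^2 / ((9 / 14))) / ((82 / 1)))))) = -1000133066250.94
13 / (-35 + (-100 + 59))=-13 / 76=-0.17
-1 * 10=-10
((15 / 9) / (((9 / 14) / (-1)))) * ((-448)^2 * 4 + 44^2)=-56332640 / 27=-2086394.07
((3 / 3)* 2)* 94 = 188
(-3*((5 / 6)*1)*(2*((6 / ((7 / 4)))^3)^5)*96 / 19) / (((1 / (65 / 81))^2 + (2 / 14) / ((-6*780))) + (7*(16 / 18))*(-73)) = 2730268186226297344622592000 / 460045449816151600513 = 5934779.24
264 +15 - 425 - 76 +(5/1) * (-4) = -242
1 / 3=0.33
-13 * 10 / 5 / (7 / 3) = -78 / 7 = -11.14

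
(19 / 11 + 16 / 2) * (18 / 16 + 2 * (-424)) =-724925 / 88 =-8237.78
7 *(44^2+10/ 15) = 40670/ 3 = 13556.67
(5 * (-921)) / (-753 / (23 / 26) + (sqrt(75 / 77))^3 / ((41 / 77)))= 4161576875 * sqrt(231) / 5512525658537 + 29822340457910 / 5512525658537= 5.42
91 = 91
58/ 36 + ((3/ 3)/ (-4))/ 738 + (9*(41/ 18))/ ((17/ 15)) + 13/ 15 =573371/ 27880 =20.57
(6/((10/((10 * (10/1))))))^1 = 60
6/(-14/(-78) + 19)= 117/374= 0.31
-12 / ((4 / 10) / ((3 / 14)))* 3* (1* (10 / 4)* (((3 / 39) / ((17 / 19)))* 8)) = -51300 / 1547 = -33.16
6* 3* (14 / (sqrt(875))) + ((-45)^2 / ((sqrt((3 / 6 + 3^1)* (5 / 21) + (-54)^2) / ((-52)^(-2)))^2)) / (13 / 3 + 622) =18225 / 120218975823232 + 36* sqrt(35) / 25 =8.52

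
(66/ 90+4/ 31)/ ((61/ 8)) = 3208/ 28365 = 0.11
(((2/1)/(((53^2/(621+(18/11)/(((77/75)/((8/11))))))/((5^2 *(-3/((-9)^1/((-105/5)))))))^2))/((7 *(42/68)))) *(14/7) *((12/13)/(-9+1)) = -1428052375965082500/8904284377705717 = -160.38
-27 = -27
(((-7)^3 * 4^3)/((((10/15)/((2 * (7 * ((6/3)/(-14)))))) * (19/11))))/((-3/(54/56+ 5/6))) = -1302224/57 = -22846.04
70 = 70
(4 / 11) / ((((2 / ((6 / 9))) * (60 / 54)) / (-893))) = -5358 / 55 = -97.42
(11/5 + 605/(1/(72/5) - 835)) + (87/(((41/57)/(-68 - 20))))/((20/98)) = -11685592589/224065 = -52152.69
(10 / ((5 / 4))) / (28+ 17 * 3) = 8 / 79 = 0.10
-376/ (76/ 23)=-113.79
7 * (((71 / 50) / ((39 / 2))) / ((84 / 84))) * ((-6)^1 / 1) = -994 / 325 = -3.06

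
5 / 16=0.31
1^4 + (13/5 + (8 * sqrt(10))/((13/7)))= 18/5 + 56 * sqrt(10)/13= 17.22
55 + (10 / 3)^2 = 595 / 9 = 66.11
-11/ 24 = -0.46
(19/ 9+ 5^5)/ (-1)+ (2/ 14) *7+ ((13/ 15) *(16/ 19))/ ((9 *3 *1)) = -24055217/ 7695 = -3126.08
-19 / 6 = -3.17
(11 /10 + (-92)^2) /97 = 84651 /970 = 87.27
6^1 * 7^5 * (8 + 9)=1714314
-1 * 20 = -20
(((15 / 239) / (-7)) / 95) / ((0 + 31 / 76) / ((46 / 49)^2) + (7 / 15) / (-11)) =-4189680 / 18662989219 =-0.00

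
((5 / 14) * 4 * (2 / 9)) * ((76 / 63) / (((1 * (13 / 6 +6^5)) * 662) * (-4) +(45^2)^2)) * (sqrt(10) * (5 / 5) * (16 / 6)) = -12160 * sqrt(10) / 196417399689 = -0.00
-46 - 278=-324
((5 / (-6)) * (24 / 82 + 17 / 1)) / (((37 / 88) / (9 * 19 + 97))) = -41802640 / 4551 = -9185.37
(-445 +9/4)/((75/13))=-23023/300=-76.74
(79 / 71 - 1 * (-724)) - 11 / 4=205151 / 284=722.36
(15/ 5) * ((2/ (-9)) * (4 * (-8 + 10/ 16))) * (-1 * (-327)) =6431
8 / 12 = 0.67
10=10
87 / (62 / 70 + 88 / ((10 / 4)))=1015 / 421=2.41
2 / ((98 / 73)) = 73 / 49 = 1.49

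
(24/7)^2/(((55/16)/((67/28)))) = 154368/18865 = 8.18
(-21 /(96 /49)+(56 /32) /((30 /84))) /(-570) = 0.01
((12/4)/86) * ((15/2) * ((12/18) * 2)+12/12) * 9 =297/86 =3.45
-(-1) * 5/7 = 5/7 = 0.71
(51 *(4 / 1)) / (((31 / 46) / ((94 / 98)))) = 441048 / 1519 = 290.35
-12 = -12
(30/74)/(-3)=-5/37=-0.14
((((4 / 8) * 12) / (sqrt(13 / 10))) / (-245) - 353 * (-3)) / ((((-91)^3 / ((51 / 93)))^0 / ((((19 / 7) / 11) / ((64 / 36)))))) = 181089 / 1232 - 513 * sqrt(130) / 1961960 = 146.98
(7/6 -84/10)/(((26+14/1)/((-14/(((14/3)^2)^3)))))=7533/30732800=0.00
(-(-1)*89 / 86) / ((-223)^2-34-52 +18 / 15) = 5 / 239854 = 0.00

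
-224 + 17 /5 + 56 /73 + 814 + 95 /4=902159 /1460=617.92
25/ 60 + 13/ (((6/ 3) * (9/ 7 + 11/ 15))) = 4625/ 1272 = 3.64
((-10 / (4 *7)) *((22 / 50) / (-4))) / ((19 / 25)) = 0.05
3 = 3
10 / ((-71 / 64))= -640 / 71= -9.01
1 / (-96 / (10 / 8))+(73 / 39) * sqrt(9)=27967 / 4992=5.60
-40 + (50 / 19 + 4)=-634 / 19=-33.37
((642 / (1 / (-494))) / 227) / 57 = -24.51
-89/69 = -1.29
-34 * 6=-204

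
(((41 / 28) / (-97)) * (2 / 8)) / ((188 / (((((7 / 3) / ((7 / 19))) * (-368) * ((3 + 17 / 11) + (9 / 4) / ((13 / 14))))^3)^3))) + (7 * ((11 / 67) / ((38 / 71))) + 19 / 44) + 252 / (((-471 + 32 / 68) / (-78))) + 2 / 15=265737522587211847259021254936155585653369469730705878172877908412851 / 168354123111028806193570163111296020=1578443804503434204586530000000000.00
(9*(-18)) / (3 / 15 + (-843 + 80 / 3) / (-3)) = -3645 / 6127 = -0.59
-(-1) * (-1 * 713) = -713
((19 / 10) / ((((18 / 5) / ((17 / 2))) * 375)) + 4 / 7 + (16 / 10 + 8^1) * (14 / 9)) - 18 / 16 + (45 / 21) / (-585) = 8837867 / 614250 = 14.39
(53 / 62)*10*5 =1325 / 31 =42.74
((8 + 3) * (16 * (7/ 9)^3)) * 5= 301840/ 729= 414.05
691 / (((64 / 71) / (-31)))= -1520891 / 64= -23763.92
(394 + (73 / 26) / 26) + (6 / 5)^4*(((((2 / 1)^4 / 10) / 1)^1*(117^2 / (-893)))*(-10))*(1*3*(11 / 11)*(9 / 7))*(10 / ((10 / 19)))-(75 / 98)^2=448954752938836 / 11919464375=37665.68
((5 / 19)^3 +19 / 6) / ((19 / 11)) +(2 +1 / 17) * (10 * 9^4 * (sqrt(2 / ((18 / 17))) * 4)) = 1441781 / 781926 +3061800 * sqrt(17) / 17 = 742597.42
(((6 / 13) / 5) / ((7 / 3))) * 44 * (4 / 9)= 352 / 455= 0.77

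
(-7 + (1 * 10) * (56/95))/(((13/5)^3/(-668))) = 1753500/41743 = 42.01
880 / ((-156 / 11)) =-2420 / 39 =-62.05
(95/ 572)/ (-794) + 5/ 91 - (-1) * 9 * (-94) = -845.95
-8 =-8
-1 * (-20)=20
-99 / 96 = -33 / 32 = -1.03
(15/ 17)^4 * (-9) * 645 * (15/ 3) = -1469390625/ 83521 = -17593.07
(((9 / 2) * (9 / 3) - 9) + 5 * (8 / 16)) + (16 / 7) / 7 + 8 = 751 / 49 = 15.33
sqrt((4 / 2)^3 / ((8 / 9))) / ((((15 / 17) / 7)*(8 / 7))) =833 / 40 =20.82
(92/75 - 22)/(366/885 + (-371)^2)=-0.00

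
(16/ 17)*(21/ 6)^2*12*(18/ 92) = 10584/ 391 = 27.07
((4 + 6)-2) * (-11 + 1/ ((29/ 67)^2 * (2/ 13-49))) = -47461936/ 534035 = -88.87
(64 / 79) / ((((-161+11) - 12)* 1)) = -32 / 6399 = -0.01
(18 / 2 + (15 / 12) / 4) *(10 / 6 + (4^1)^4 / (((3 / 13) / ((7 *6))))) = 20827369 / 48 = 433903.52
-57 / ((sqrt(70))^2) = -57 / 70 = -0.81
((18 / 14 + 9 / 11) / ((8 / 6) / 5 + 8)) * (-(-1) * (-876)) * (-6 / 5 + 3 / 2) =-159651 / 2387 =-66.88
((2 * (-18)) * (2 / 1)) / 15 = -24 / 5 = -4.80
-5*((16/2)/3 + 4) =-100/3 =-33.33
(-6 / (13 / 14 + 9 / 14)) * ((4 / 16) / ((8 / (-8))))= 21 / 22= 0.95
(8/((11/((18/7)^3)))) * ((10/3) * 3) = 466560/3773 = 123.66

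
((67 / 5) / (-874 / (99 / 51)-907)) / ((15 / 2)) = -1474 / 1119725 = -0.00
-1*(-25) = 25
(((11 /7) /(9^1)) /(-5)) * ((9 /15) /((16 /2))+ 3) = -451 /4200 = -0.11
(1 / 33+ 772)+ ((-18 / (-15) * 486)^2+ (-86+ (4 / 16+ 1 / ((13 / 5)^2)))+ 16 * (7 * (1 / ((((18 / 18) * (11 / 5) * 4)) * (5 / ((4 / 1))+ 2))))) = 190071178273 / 557700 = 340812.58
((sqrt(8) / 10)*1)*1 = sqrt(2) / 5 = 0.28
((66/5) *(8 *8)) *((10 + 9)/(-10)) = -40128/25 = -1605.12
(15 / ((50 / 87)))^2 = 68121 / 100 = 681.21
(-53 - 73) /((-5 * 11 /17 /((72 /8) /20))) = 9639 /550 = 17.53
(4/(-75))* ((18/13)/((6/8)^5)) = -8192/26325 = -0.31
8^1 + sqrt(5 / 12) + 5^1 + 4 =sqrt(15) / 6 + 17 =17.65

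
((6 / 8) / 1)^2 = 9 / 16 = 0.56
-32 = -32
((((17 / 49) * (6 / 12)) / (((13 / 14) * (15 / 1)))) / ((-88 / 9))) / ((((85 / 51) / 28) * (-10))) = 153 / 71500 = 0.00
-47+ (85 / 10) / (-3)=-299 / 6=-49.83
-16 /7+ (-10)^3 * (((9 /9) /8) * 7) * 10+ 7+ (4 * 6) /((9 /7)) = -183259 /21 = -8726.62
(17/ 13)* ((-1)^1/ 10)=-17/ 130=-0.13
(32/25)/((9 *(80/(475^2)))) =3610/9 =401.11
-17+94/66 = -15.58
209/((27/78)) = 5434/9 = 603.78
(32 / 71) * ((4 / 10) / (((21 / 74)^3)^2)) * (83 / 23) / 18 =436132437907456 / 6302523401685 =69.20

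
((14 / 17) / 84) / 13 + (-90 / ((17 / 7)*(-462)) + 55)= 803411 / 14586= 55.08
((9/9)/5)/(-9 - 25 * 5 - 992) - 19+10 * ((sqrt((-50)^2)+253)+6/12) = 16980079/5630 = 3016.00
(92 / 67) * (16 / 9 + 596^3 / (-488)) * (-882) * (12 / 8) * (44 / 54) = 23620882005952 / 36783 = 642168447.54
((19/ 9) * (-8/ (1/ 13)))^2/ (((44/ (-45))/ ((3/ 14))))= -2440360/ 231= -10564.33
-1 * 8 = -8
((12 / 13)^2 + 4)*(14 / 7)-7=457 / 169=2.70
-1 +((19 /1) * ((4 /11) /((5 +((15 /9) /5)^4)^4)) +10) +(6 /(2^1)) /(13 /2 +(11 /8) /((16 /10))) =110489839453571 /11731039052348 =9.42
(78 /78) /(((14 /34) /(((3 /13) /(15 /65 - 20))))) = -51 /1799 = -0.03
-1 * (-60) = 60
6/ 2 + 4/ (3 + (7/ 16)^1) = 229/ 55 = 4.16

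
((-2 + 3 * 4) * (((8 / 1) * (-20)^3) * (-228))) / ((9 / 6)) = 97280000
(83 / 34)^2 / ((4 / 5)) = 34445 / 4624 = 7.45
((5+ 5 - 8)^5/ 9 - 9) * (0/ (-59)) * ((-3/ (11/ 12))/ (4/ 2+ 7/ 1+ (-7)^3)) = 0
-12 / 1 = -12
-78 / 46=-1.70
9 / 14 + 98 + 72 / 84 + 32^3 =65735 / 2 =32867.50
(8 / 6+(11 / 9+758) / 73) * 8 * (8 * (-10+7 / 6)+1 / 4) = -13028210 / 1971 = -6609.95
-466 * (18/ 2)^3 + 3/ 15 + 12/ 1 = -1698509/ 5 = -339701.80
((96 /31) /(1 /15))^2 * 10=20736000 /961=21577.52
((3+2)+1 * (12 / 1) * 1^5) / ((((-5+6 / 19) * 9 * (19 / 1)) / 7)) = -119 / 801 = -0.15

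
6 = 6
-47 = -47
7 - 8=-1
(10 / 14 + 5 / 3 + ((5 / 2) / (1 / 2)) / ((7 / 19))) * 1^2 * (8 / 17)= 2680 / 357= 7.51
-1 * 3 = -3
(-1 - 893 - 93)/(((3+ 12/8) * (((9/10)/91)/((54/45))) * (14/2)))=-34216/9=-3801.78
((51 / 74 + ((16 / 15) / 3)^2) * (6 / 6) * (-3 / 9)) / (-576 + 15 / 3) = 122219 / 256693050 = 0.00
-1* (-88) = 88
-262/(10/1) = -131/5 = -26.20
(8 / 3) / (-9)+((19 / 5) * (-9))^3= -135006697 / 3375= -40001.98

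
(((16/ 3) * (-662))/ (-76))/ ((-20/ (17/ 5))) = -7.90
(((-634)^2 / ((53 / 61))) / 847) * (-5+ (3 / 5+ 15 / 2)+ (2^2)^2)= 2341594678 / 224455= 10432.36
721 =721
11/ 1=11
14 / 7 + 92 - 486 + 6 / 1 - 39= -425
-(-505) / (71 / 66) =33330 / 71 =469.44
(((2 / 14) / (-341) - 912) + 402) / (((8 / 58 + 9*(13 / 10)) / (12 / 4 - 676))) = 237594298070 / 8194571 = 28994.11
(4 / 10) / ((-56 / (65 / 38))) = -13 / 1064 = -0.01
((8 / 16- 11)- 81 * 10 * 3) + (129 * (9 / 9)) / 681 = -1107901 / 454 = -2440.31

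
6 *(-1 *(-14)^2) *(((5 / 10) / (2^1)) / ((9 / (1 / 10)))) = -49 / 15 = -3.27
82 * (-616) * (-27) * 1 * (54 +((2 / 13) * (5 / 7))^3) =7928461065888 / 107653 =73648305.81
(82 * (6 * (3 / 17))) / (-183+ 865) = 738 / 5797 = 0.13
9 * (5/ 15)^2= 1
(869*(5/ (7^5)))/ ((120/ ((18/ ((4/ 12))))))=7821/ 67228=0.12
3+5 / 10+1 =9 / 2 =4.50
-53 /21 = -2.52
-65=-65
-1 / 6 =-0.17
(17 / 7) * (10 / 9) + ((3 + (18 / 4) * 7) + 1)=4813 / 126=38.20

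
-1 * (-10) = 10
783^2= 613089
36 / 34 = 18 / 17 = 1.06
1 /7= 0.14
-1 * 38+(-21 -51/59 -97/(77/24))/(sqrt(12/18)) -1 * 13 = -118341 * sqrt(6)/4543 -51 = -114.81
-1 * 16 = -16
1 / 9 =0.11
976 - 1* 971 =5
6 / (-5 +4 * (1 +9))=0.17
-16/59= -0.27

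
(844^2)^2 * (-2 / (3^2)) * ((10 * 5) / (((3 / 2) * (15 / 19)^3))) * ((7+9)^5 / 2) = -14597903687057309433856 / 3645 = -4004911848301045112.17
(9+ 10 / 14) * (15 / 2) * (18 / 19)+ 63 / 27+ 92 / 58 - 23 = 577880 / 11571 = 49.94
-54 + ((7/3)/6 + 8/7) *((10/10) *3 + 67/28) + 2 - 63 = -376577/3528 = -106.74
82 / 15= 5.47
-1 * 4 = -4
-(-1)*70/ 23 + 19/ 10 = 1137/ 230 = 4.94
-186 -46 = -232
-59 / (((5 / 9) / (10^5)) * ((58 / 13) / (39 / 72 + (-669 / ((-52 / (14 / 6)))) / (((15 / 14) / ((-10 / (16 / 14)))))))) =16885800000 / 29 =582268965.52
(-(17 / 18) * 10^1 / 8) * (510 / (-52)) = 7225 / 624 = 11.58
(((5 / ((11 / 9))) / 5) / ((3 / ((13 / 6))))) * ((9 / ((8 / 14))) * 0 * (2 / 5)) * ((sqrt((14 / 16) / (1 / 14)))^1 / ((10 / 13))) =0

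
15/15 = 1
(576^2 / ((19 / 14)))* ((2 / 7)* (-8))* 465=-4936826880 / 19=-259832993.68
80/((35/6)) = 13.71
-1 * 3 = -3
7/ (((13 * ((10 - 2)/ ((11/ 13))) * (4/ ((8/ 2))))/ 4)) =0.23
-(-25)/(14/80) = 1000/7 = 142.86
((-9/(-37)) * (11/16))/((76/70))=3465/22496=0.15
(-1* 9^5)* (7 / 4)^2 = -2893401 / 16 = -180837.56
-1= -1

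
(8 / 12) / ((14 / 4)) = 4 / 21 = 0.19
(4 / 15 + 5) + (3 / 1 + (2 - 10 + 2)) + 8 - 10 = 4 / 15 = 0.27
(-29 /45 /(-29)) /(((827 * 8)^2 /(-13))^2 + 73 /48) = 2704 /1379477059459338975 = 0.00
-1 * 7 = -7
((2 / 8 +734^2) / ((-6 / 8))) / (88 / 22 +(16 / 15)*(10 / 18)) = -19395225 / 124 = -156413.10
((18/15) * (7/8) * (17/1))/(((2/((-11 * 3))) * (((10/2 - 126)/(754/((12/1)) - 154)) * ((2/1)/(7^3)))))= -38057.21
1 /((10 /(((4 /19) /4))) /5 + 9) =1 /47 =0.02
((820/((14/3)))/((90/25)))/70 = 205/294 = 0.70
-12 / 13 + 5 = 53 / 13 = 4.08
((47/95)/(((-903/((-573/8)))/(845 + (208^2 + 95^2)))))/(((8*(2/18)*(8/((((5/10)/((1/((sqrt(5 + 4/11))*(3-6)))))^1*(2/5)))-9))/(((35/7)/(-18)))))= 1139753072061/9300832576-3577379385*sqrt(649)/1162604072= 44.15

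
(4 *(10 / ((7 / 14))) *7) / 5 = 112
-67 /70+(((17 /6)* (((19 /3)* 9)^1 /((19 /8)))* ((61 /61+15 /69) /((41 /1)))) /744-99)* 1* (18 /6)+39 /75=-3043159699 /10231550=-297.43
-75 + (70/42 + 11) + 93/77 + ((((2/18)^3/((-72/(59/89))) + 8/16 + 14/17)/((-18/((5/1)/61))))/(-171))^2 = -61.13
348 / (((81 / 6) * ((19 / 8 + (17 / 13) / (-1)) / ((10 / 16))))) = 15080 / 999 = 15.10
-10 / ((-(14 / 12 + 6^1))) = 60 / 43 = 1.40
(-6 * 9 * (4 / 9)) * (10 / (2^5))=-7.50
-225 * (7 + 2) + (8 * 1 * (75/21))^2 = -59225/49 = -1208.67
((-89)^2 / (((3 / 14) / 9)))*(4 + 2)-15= 1996077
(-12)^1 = -12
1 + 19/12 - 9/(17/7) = -229/204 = -1.12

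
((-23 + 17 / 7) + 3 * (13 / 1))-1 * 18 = 3 / 7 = 0.43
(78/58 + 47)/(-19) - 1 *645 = -356797/551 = -647.54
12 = 12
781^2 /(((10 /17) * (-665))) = -10369337 /6650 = -1559.30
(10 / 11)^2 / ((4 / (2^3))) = 200 / 121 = 1.65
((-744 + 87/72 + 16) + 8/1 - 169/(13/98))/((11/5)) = -239135/264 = -905.81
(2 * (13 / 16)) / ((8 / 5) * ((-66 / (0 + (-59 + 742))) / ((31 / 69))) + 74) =0.02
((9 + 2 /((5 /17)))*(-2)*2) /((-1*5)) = 316 /25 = 12.64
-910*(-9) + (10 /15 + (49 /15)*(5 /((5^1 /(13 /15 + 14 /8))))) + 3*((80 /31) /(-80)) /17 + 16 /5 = 3890402471 /474300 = 8202.41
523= 523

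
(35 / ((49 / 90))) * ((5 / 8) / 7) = 1125 / 196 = 5.74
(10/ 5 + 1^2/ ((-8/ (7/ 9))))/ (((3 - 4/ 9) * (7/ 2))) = 137/ 644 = 0.21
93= 93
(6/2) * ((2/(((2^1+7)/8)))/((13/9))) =48/13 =3.69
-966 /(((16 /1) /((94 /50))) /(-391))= 8876091 /200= 44380.46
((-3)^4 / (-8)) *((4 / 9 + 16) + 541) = -45153 / 8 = -5644.12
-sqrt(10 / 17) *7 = -7 *sqrt(170) / 17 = -5.37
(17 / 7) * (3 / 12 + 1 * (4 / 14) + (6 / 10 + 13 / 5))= 8891 / 980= 9.07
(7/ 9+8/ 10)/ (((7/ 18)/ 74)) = 10508/ 35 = 300.23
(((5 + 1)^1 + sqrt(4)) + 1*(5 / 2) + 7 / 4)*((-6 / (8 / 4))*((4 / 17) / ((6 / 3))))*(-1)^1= 147 / 34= 4.32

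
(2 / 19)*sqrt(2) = 2*sqrt(2) / 19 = 0.15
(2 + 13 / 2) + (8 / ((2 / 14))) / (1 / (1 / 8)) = 31 / 2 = 15.50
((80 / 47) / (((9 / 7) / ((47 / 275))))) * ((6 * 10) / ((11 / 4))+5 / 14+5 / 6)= 17008 / 3267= 5.21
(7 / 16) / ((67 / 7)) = 49 / 1072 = 0.05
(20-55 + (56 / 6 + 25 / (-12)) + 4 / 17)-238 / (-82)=-68619 / 2788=-24.61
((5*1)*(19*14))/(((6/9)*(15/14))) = 1862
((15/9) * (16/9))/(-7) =-80/189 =-0.42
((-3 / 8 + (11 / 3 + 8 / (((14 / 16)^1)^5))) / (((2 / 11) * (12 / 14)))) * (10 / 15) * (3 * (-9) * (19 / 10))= -1592414681 / 384160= -4145.19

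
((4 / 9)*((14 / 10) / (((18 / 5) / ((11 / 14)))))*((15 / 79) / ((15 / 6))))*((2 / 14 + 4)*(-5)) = -3190 / 14931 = -0.21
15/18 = 5/6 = 0.83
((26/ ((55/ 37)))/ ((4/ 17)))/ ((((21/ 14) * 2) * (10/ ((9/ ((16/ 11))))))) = 24531/ 1600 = 15.33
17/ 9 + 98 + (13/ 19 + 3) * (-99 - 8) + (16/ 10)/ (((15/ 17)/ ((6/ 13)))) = -16310413/ 55575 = -293.48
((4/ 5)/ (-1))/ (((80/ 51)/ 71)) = -3621/ 100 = -36.21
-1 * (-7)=7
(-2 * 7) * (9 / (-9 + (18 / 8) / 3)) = 168 / 11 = 15.27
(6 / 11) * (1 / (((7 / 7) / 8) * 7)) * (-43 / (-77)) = 2064 / 5929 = 0.35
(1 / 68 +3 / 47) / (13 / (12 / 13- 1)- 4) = -251 / 552908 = -0.00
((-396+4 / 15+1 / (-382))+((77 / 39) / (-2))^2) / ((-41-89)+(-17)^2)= -2293650743 / 923824980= -2.48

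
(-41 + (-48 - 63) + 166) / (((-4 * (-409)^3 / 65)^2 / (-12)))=-88725 / 9362026017298082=-0.00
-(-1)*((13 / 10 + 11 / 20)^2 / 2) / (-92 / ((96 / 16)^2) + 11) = 12321 / 60800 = 0.20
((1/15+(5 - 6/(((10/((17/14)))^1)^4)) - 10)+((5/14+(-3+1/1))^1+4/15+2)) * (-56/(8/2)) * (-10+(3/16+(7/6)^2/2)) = -653310854207/1185408000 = -551.13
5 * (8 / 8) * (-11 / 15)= -11 / 3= -3.67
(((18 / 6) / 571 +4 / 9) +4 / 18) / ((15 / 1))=1151 / 25695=0.04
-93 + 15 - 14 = -92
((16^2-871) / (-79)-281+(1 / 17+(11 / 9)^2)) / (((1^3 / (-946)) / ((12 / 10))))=308391.31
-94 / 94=-1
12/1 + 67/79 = 1015/79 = 12.85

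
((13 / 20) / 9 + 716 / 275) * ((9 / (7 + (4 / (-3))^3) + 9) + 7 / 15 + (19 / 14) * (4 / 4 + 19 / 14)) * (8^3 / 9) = 82752797728 / 37209375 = 2223.98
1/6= 0.17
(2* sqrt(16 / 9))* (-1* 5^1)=-40 / 3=-13.33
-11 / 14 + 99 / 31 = 1045 / 434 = 2.41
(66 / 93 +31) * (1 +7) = 7864 / 31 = 253.68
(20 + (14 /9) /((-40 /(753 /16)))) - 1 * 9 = 8803 /960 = 9.17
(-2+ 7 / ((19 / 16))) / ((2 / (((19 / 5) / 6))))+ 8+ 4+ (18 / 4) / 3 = 14.73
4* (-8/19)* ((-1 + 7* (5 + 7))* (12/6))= -5312/19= -279.58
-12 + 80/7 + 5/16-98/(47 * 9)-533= -25274651/47376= -533.49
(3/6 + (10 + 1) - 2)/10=19/20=0.95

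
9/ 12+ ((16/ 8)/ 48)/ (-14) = 251/ 336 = 0.75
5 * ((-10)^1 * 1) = -50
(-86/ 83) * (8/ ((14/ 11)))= -3784/ 581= -6.51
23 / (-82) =-23 / 82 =-0.28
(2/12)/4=1/24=0.04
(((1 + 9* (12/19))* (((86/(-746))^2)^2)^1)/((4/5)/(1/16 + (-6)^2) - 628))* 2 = -1252631592395/333157084067600582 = -0.00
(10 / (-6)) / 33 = -5 / 99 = -0.05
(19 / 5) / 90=19 / 450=0.04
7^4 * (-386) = -926786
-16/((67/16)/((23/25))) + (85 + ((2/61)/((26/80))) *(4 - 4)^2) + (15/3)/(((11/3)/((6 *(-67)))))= -8598893/18425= -466.70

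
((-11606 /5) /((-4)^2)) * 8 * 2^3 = -46424 /5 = -9284.80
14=14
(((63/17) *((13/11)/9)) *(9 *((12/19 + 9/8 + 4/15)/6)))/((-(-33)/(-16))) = -419783/586245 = -0.72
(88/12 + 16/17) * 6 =844/17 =49.65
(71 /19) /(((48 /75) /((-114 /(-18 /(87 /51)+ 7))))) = 154425 /824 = 187.41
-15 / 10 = -3 / 2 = -1.50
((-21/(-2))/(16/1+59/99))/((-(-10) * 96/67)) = 46431/1051520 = 0.04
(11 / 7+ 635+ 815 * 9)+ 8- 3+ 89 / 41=2289899 / 287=7978.74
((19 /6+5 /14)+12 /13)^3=1789188344 /20346417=87.94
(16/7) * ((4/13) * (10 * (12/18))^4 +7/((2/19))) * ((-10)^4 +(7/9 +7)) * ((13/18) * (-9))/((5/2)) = -40103096.51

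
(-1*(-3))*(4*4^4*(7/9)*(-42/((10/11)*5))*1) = -551936/25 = -22077.44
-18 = -18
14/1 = 14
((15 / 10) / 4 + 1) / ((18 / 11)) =121 / 144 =0.84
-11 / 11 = -1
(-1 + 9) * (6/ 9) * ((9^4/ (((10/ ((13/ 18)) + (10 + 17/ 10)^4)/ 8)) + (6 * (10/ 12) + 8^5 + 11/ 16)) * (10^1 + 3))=615558805776473/ 270872597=2272503.06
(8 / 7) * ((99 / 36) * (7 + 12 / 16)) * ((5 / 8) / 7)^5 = 1065625 / 7710244864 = 0.00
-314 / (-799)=314 / 799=0.39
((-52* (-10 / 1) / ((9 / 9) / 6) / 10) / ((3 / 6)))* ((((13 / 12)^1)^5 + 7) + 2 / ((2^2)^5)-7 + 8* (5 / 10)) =17772391 / 5184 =3428.32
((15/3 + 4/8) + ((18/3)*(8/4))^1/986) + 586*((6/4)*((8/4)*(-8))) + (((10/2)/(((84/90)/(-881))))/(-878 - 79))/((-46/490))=-14111.02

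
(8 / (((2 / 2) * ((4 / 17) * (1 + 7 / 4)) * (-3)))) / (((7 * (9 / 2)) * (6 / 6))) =-272 / 2079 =-0.13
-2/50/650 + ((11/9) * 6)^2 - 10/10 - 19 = 4939991/146250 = 33.78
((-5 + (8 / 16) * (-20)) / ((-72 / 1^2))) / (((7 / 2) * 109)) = 5 / 9156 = 0.00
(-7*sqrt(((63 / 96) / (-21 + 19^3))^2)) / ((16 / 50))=-3675 / 1750528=-0.00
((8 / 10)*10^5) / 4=20000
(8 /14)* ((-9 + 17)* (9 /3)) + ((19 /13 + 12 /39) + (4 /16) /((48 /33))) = 91177 /5824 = 15.66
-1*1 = -1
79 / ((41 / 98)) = 7742 / 41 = 188.83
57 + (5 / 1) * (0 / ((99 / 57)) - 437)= -2128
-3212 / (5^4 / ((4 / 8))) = -1606 / 625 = -2.57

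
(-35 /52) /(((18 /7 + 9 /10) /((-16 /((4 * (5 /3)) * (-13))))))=-490 /13689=-0.04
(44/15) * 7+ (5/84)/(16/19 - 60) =3230967/157360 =20.53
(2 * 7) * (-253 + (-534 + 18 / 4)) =-10955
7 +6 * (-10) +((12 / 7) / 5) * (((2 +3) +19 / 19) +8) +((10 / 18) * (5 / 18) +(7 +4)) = -30007 / 810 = -37.05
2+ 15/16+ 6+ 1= 9.94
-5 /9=-0.56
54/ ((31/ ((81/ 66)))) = 729/ 341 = 2.14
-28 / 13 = -2.15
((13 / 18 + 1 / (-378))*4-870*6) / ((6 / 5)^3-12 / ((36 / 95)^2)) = 493018000 / 7733579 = 63.75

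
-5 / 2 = -2.50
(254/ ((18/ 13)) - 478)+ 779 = 4360/ 9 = 484.44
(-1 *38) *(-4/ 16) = 19/ 2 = 9.50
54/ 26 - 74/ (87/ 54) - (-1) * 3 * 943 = 1050000/ 377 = 2785.15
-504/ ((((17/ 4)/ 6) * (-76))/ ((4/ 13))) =12096/ 4199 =2.88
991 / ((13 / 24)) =23784 / 13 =1829.54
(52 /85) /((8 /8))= 52 /85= 0.61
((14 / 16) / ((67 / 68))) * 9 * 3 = 3213 / 134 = 23.98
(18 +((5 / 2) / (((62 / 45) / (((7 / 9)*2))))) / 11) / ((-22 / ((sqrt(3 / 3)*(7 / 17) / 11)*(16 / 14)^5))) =-101998592 / 1684150237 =-0.06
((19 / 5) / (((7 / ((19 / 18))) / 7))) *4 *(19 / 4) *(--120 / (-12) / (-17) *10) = 68590 / 153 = 448.30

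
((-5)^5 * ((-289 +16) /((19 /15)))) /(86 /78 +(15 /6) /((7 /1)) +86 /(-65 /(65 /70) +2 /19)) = 2319715125000 /789697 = 2937474.91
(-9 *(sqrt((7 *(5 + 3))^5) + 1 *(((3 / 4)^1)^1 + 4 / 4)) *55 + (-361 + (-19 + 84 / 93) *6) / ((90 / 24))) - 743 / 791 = -3104640 *sqrt(14) - 1460094347 / 1471260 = -11617491.60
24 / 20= 1.20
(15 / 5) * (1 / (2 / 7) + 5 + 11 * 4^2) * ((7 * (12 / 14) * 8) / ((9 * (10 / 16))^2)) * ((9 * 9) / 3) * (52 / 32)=921024 / 25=36840.96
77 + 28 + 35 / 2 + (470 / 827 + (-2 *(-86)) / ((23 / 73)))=25449389 / 38042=668.98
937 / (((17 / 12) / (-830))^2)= 92951899200 / 289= 321632869.20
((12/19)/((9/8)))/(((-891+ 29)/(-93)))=0.06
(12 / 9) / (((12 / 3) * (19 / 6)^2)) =12 / 361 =0.03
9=9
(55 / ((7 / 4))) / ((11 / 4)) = 80 / 7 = 11.43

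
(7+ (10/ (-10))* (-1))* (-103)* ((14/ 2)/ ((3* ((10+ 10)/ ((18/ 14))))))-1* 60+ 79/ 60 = -10937/ 60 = -182.28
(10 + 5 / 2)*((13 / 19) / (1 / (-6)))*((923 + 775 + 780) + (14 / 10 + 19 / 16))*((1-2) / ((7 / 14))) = 38697165 / 152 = 254586.61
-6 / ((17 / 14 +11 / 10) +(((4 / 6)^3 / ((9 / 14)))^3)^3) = -620405668375675076715030 / 239396386987128286126403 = -2.59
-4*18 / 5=-72 / 5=-14.40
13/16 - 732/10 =-72.39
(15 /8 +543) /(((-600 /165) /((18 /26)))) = -431541 /4160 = -103.74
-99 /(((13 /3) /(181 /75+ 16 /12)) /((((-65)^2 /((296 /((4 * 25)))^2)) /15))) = -15068625 /5476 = -2751.76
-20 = -20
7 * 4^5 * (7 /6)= 25088 /3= 8362.67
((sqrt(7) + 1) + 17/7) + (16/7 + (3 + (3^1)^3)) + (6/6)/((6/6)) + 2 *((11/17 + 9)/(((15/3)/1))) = sqrt(7) + 24141/595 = 43.22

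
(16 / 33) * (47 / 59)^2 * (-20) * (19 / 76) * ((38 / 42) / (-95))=0.01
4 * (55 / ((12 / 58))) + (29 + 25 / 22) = 72169 / 66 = 1093.47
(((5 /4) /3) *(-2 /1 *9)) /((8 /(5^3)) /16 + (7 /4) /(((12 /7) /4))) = -11250 /6131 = -1.83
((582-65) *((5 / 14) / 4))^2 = 6682225 / 3136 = 2130.81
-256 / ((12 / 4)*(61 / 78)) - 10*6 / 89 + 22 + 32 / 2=-389742 / 5429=-71.79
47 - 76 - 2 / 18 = -29.11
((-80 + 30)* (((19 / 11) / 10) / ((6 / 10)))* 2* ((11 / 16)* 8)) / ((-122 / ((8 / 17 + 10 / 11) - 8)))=-294025 / 34221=-8.59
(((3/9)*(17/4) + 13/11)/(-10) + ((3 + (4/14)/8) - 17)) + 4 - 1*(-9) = -11311/9240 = -1.22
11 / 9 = 1.22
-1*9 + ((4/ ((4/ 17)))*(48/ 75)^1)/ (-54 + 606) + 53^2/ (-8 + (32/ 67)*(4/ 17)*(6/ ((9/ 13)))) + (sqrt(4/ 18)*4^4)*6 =-16929066853/ 41413800 + 512*sqrt(2) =315.30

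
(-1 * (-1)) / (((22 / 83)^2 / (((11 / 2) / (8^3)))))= 6889 / 45056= 0.15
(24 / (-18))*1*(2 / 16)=-1 / 6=-0.17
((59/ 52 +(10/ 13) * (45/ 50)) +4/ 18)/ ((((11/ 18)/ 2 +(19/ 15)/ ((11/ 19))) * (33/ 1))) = 4795/ 192543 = 0.02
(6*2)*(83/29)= 996/29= 34.34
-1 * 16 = -16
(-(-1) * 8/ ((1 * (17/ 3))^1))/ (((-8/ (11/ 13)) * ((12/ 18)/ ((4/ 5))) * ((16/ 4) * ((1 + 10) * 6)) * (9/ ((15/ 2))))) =-1/ 1768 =-0.00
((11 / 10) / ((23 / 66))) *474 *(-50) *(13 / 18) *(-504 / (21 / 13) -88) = 21611652.17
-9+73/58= -7.74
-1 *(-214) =214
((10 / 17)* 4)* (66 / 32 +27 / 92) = 255 / 46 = 5.54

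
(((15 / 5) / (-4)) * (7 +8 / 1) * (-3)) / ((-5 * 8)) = -27 / 32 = -0.84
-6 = -6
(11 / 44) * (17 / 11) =17 / 44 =0.39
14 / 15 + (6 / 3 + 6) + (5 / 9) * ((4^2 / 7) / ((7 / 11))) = 24098 / 2205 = 10.93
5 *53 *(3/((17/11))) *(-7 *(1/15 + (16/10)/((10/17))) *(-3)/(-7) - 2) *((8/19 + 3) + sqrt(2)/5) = -5888883/323 - 452991 *sqrt(2)/425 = -19739.19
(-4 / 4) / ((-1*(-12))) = -1 / 12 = -0.08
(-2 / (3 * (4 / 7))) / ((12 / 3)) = -7 / 24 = -0.29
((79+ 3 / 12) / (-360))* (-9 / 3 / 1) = 317 / 480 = 0.66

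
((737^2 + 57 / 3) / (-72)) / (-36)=135797 / 648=209.56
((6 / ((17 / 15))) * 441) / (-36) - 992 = -35933 / 34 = -1056.85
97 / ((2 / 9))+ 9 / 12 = 1749 / 4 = 437.25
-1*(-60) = 60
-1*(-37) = 37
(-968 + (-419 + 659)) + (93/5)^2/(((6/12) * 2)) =-9551/25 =-382.04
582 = 582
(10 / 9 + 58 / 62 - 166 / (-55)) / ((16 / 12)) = 77719 / 20460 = 3.80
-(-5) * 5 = 25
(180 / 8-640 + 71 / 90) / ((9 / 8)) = -222016 / 405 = -548.19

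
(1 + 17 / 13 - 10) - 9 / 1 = -217 / 13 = -16.69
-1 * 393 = -393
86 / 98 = 43 / 49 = 0.88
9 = 9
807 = 807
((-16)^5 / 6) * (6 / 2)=-524288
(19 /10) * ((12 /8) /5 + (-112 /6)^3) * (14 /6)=-233558507 /8100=-28834.38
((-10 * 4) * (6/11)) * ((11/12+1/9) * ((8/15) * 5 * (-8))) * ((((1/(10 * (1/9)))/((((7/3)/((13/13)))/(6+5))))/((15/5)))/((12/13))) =15392/21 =732.95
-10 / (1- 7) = 5 / 3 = 1.67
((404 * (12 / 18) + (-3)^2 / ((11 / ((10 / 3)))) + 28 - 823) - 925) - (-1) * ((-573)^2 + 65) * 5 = 54137228 / 33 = 1640522.06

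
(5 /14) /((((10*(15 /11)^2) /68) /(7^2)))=14399 /225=64.00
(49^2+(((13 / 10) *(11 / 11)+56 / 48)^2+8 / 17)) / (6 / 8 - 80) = -36835592 / 1212525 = -30.38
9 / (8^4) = 0.00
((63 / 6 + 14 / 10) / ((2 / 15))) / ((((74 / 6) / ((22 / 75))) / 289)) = 1134903 / 1850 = 613.46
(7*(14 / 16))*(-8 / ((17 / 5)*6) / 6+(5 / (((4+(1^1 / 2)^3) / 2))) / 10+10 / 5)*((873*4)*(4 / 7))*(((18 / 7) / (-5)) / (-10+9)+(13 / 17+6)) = 3078544096 / 15895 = 193680.03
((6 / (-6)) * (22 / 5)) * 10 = -44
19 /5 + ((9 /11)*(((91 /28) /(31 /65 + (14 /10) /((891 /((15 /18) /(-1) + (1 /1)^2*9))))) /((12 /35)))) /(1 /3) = 69854149 /1361480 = 51.31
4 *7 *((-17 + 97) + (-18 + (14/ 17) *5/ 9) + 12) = 318976/ 153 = 2084.81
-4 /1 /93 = -4 /93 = -0.04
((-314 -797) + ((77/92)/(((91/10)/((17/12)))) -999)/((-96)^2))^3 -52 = -396774706480174483868869816541617/289250879632040678916096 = -1371732065.21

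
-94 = -94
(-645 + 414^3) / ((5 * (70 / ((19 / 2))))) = 192598383 / 100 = 1925983.83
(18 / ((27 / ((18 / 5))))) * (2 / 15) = 8 / 25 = 0.32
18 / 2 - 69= -60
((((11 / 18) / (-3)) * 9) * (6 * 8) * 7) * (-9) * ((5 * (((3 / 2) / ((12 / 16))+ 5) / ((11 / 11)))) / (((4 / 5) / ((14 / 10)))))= 339570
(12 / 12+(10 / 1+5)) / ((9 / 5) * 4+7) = 80 / 71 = 1.13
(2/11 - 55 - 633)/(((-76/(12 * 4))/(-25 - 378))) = -36589176/209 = -175067.83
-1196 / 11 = -108.73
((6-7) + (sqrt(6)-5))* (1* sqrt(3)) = sqrt(3)* (-6 + sqrt(6)) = -6.15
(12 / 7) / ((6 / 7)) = 2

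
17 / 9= 1.89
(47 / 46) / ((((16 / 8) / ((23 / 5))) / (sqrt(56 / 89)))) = 1.86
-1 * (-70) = 70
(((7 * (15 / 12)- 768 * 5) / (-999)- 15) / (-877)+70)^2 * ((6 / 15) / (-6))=-12040213174098605 / 36844392534192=-326.79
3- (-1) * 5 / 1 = 8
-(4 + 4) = -8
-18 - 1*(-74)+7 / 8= 56.88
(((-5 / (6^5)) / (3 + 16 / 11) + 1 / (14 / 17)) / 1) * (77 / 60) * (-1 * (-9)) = 14.02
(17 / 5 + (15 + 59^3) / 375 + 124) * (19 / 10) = 4810211 / 3750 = 1282.72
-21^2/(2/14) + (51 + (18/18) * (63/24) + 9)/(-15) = -3091.18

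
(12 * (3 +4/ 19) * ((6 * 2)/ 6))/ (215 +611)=732/ 7847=0.09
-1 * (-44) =44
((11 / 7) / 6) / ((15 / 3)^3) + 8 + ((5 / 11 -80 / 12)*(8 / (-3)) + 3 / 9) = 4314113 / 173250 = 24.90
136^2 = 18496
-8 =-8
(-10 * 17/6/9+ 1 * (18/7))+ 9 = 1592/189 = 8.42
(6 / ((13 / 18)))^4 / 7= 136048896 / 199927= 680.49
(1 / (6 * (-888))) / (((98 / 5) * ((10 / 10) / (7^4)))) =-245 / 10656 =-0.02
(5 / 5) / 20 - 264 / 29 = -9.05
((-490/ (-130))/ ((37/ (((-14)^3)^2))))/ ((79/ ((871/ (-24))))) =-3089933336/ 8769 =-352370.09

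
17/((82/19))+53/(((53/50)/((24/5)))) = 20003/82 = 243.94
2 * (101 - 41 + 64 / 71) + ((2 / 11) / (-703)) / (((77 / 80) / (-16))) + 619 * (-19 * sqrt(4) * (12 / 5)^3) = -1717719918885976 / 5284538875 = -325046.32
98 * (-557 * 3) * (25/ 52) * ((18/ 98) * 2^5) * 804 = -4836542400/ 13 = -372041723.08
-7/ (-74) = 7/ 74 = 0.09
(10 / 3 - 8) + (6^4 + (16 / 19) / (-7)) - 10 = 511204 / 399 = 1281.21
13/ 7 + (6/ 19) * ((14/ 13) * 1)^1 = 3799/ 1729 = 2.20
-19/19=-1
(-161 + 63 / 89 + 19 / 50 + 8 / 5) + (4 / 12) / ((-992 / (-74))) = -524057491 / 3310800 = -158.29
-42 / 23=-1.83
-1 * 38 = -38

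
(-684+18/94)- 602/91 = -421849/611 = -690.42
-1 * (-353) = 353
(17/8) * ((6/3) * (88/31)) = 374/31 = 12.06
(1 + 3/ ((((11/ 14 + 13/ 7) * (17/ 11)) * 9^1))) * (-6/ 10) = -2041/ 3145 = -0.65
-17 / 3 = -5.67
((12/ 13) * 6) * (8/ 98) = 288/ 637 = 0.45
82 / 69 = 1.19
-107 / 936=-0.11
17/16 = 1.06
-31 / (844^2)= -0.00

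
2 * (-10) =-20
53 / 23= 2.30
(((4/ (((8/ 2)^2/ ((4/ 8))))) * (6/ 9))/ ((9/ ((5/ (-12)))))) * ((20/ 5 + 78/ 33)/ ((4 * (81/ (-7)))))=1225/ 2309472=0.00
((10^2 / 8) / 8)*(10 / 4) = 125 / 32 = 3.91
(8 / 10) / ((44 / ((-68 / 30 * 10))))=-68 / 165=-0.41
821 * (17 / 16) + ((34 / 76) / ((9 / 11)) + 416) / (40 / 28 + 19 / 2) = 381112399 / 418608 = 910.43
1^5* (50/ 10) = 5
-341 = -341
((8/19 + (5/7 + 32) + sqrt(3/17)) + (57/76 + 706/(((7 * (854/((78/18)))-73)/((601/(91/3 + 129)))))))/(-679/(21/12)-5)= -25860274883/282908750180-sqrt(51)/6681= -0.09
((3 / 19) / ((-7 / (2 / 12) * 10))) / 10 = -0.00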